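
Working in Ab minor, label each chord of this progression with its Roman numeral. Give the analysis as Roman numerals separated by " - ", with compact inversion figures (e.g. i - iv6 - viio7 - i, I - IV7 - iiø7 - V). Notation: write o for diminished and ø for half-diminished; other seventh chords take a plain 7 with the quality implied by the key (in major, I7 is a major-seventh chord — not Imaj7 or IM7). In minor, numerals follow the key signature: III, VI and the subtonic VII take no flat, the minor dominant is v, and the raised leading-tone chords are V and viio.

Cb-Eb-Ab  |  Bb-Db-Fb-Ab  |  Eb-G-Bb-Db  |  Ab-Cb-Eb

Cb-Eb-Ab: root Ab is the tonic; minor triad there is i6.
Bb-Db-Fb-Ab: half-diminished seventh chord on Bb = scale degree 2 → iiø7.
Eb-G-Bb-Db has root Eb, degree 5 in Ab minor, so V7.
Ab-Cb-Eb: root Ab is the tonic; minor triad there is i.

i6 - iiø7 - V7 - i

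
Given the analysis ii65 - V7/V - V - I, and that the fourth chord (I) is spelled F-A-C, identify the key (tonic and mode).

F major

The anchor chord is a major triad on F, labeled I.
If F is scale degree 1 and the mode makes that degree carry a major triad, the tonic is F and the mode is major.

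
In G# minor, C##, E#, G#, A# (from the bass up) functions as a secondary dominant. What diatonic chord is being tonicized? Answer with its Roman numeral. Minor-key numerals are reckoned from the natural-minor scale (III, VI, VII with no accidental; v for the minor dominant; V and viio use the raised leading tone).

V

The chord is a dominant seventh chord on A#.
A dominant resolves down a perfect fifth: A# → D#. In G# minor, D# is scale degree 5, i.e. V.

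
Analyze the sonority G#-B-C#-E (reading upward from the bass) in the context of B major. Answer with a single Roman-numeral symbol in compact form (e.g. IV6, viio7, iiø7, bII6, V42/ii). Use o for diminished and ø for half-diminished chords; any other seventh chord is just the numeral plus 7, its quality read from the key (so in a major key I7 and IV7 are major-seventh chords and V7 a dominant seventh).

The pitches C#-E-G#-B form a minor seventh chord rooted on C#.
C# is scale degree 2 in B major, and a minor seventh chord on that degree is written ii7.
With G# in the bass the chord is in second inversion, so the figured bass is 43.

ii43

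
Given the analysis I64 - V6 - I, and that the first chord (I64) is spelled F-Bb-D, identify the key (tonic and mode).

Bb major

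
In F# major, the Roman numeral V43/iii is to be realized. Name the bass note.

B#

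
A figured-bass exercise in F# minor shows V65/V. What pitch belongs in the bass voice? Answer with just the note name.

The applied chord V65/V is rooted on G#: G#-B#-D#-F#.
The figure 65 means first inversion — the third is in the bass.

B#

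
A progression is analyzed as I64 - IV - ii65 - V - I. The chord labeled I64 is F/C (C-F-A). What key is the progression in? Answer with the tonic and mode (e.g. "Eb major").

F major

The anchor chord is a major triad on F, labeled I64.
If F is scale degree 1 and the mode makes that degree carry a major triad, the tonic is F and the mode is major.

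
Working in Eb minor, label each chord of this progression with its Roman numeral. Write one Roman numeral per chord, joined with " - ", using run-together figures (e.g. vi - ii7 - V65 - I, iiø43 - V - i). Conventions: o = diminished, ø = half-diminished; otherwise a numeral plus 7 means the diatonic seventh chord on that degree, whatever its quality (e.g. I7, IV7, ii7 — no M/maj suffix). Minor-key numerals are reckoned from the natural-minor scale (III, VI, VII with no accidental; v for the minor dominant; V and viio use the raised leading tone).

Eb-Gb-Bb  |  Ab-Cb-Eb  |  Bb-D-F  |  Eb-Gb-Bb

i - iv - V - i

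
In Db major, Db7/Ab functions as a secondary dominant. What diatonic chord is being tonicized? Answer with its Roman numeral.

IV

The chord is a dominant seventh chord on Db.
A dominant resolves down a perfect fifth: Db → Gb. In Db major, Gb is scale degree 4, i.e. IV.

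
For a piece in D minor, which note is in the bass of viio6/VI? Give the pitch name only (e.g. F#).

C

The applied chord viio6/VI is rooted on A: A-C-Eb.
The figure 6 means first inversion — the third is in the bass.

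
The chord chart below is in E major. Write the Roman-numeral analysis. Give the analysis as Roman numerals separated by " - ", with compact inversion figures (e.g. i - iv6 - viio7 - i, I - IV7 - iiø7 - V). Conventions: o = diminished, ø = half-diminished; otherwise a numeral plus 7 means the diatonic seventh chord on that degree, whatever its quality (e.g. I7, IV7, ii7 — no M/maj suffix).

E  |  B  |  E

I - V - I

E: root E is the tonic; major triad there is I.
B has root B, degree 5 in E major, so V.
E: root E is the tonic; major triad there is I.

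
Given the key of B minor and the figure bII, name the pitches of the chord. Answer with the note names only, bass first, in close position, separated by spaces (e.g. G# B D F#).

C E G

bII is the Neapolitan chord — a major triad on the lowered second degree. In B minor that root is C.
So the chord is C-E-G, a major triad.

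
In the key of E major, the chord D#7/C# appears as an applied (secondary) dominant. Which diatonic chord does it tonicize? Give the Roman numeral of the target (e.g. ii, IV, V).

The chord is a dominant seventh chord on D#.
A dominant resolves down a perfect fifth: D# → G#. In E major, G# is scale degree 3, i.e. iii.

iii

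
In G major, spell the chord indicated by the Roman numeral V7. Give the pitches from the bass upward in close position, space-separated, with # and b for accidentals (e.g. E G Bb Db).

D F# A C

The numeral's case and figure indicate a dominant seventh chord. In G major its root, the dominant, is D.
Stacking thirds from D gives D-F#-A-C.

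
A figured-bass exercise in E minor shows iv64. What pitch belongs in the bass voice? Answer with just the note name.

iv in E minor has root A; the chord is A-C-E.
The figure 64 means second inversion — the fifth is in the bass.

E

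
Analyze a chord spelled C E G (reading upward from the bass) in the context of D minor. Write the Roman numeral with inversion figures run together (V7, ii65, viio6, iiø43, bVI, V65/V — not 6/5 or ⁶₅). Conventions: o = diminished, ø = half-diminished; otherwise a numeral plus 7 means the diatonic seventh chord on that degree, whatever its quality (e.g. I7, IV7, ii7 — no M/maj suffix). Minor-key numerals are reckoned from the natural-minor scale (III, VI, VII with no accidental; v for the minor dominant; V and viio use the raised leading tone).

Stacked in thirds the chord is C-E-G: a major triad on C.
C is scale degree 7 in D minor, and a major triad on that degree is written VII.

VII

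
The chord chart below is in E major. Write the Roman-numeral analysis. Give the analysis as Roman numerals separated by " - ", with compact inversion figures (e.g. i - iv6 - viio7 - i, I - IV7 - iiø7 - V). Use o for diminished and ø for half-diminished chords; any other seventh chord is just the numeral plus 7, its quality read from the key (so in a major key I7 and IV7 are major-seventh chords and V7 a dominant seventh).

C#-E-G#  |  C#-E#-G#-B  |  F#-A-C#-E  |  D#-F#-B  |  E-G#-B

vi - V7/ii - ii7 - V6 - I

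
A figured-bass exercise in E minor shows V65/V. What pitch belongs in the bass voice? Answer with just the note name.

The applied chord V65/V is rooted on F#: F#-A#-C#-E.
The figure 65 means first inversion — the third is in the bass.

A#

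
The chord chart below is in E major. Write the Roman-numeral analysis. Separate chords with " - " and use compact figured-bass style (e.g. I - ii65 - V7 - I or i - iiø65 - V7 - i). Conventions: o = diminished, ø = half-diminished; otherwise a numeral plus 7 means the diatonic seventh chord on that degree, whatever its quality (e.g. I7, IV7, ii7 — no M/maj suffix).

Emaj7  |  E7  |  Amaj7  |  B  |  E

I7 - V7/IV - IV7 - V - I

Emaj7 has root E, degree 1 in E major, so I7.
E7: a dominant seventh chord on E, the applied dominant of IV → V7/IV.
Amaj7 has root A, degree 4 in E major, so IV7.
B: major triad on B = scale degree 5 → V.
E has root E, degree 1 in E major, so I.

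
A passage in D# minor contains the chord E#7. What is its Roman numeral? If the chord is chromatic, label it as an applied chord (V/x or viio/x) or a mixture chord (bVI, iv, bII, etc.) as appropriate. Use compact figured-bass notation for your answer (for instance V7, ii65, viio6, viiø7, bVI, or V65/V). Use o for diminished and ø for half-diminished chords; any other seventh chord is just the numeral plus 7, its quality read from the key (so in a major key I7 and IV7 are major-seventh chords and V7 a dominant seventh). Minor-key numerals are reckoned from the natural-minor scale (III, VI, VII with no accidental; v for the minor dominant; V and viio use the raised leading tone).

V7/V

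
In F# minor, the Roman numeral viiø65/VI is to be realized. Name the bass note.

E

The applied chord viiø65/VI is rooted on C#: C#-E-G-B.
The figure 65 means first inversion — the third is in the bass.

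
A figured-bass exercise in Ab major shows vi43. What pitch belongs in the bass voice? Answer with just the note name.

vi in Ab major has root F; the chord is F-Ab-C-Eb.
The figure 43 means second inversion — the fifth is in the bass.

C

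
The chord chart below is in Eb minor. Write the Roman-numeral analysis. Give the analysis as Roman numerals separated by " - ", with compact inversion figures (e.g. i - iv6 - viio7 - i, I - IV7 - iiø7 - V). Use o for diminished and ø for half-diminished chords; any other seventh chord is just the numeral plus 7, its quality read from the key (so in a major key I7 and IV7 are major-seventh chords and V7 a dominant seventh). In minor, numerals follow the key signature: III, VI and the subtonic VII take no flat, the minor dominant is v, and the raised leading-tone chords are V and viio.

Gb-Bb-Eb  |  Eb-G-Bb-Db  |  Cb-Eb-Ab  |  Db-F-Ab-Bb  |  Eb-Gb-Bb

Gb-Bb-Eb: minor triad on Eb = scale degree 1 → i6.
Eb-G-Bb-Db: a dominant seventh chord on Eb, the applied dominant of iv → V7/iv.
Cb-Eb-Ab has root Ab, degree 4 in Eb minor, so iv6.
Db-F-Ab-Bb: root Bb is the dominant; minor seventh chord there is v65.
Eb-Gb-Bb: minor triad on Eb = scale degree 1 → i.

i6 - V7/iv - iv6 - v65 - i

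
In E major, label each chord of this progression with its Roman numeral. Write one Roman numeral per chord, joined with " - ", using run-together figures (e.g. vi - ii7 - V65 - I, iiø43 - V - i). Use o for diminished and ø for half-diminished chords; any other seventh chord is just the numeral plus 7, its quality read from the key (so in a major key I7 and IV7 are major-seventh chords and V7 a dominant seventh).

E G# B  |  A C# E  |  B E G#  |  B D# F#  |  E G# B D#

I - IV - I64 - V - I7

E-G#-B has root E, degree 1 in E major, so I.
A-C#-E has root A, degree 4 in E major, so IV.
B-E-G# has root E, degree 1 in E major, so I64.
B-D#-F# has root B, degree 5 in E major, so V.
E-G#-B-D# has root E, degree 1 in E major, so I7.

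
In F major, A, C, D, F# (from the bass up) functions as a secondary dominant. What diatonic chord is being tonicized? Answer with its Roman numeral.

ii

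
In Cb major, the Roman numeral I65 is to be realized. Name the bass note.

Eb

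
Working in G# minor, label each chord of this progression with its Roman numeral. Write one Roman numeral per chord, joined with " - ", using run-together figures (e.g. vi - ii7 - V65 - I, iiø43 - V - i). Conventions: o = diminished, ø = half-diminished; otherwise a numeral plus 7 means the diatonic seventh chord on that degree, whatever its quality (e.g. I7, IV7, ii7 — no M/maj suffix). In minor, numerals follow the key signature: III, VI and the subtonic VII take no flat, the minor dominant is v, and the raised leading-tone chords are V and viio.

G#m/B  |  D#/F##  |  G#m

G#m/B: minor triad on G# = scale degree 1 → i6.
D#/F## has root D#, degree 5 in G# minor, so V6.
G#m has root G#, degree 1 in G# minor, so i.

i6 - V6 - i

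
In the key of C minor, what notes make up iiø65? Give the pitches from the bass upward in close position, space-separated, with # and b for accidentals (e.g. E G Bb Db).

In C minor, the second degree is D, and the diatonic chord built there is a half-diminished seventh chord.
That chord is spelled D-F-Ab-C.
The figured bass 65 indicates first inversion, placing the third (F) in the bass: F-Ab-C-D.

F Ab C D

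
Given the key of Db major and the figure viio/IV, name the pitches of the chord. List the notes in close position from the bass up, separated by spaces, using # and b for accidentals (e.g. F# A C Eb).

F Ab Cb

The slash marks an applied leading-tone chord: viio of IV. In Db major, IV is Gb, so the leading tone to it is F, a half step below.
Building a diminished triad on F gives F-Ab-Cb.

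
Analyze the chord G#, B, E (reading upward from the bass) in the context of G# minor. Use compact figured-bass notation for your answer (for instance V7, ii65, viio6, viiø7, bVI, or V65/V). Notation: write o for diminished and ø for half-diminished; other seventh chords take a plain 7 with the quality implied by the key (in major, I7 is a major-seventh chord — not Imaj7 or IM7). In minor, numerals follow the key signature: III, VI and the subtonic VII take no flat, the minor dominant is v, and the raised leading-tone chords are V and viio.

VI6

Stacked in thirds the chord is E-G#-B: a major triad on E.
In G# minor, E is the submediant; the diatonic major triad there is VI.
With G# in the bass the chord is in first inversion, so the figured bass is 6.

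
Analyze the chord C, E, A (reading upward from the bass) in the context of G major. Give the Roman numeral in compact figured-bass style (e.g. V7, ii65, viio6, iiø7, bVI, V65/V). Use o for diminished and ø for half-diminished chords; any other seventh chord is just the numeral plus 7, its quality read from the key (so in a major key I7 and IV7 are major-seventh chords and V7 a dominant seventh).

ii6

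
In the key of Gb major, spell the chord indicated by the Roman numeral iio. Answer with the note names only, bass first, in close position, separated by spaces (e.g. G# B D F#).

Scale degree 2 in Gb major is Ab; here the chord built on it is altered to a diminished triad. iio is the diminished supertonic triad, borrowed from the parallel minor.
So the chord is Ab-Cb-Ebb.

Ab Cb Ebb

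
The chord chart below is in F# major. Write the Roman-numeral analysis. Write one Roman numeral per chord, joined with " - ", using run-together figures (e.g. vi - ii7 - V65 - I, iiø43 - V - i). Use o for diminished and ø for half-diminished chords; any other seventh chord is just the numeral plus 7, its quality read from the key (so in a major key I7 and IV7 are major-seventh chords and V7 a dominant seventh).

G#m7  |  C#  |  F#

G#m7: minor seventh chord on G# = scale degree 2 → ii7.
C#: major triad on C# = scale degree 5 → V.
F#: root F# is the tonic; major triad there is I.

ii7 - V - I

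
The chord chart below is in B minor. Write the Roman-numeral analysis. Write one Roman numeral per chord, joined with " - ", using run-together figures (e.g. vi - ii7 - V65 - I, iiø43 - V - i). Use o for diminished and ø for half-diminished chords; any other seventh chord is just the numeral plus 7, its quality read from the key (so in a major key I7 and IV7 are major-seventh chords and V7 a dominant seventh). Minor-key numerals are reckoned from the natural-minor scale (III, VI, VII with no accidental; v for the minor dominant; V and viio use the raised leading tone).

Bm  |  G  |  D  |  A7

Bm: minor triad on B = scale degree 1 → i.
G has root G, degree 6 in B minor, so VI.
D: root D is the mediant; major triad there is III.
A7: root A is the subtonic; dominant seventh chord there is VII7.

i - VI - III - VII7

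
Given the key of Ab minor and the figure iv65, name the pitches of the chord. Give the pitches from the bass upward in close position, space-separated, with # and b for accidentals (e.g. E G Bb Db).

Fb Ab Cb Db

In Ab minor, the subdominant is Db, and the diatonic chord built there is a minor seventh chord.
Stacking thirds from Db gives Db-Fb-Ab-Cb.
The figured bass 65 indicates first inversion, placing the third (Fb) in the bass: Fb-Ab-Cb-Db.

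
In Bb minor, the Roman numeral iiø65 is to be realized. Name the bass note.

iiø in Bb minor has root C; the chord is C-Eb-Gb-Bb.
The figure 65 means first inversion — the third is in the bass.

Eb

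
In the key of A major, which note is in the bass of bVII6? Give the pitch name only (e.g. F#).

bVII in A major has root G; the chord is G-B-D.
The figure 6 means first inversion — the third is in the bass.

B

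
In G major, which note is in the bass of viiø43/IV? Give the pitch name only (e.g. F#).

F

The applied chord viiø43/IV is rooted on B: B-D-F-A.
The figure 43 means second inversion — the fifth is in the bass.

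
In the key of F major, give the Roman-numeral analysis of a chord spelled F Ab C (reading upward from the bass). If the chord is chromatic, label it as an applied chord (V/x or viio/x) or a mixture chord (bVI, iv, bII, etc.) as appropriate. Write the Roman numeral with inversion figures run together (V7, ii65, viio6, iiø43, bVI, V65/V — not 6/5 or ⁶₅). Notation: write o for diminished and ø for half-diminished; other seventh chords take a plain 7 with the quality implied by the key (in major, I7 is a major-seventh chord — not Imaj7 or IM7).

i

Stacked in thirds the chord is F-Ab-C: a minor triad on F.
F is the first degree of F major. This is the minor tonic, borrowed from the parallel minor.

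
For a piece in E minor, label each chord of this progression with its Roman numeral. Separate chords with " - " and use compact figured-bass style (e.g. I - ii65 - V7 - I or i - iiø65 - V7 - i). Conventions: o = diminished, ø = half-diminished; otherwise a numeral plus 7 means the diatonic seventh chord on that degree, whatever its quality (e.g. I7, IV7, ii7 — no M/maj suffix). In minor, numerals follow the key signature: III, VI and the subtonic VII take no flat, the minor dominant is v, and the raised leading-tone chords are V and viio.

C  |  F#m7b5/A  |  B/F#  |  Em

C: major triad on C = scale degree 6 → VI.
F#m7b5/A: half-diminished seventh chord on F# = scale degree 2 → iiø65.
B/F#: major triad on B = scale degree 5 → V64.
Em: root E is the tonic; minor triad there is i.

VI - iiø65 - V64 - i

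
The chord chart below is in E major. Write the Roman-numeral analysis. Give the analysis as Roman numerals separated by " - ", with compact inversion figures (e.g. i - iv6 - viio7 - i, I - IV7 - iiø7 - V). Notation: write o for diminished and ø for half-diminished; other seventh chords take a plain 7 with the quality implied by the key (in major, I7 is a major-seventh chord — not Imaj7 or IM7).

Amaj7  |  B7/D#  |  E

IV7 - V65 - I

Amaj7: major seventh chord on A = scale degree 4 → IV7.
B7/D#: dominant seventh chord on B = scale degree 5 → V65.
E: major triad on E = scale degree 1 → I.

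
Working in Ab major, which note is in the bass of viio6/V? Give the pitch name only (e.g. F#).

The applied chord viio6/V is rooted on D: D-F-Ab.
The figure 6 means first inversion — the third is in the bass.

F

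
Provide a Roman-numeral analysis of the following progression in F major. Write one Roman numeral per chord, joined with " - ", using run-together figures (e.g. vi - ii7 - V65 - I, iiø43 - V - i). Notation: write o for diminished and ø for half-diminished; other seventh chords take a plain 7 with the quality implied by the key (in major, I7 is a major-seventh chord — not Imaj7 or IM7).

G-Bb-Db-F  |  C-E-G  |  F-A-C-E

iiø7 - V - I7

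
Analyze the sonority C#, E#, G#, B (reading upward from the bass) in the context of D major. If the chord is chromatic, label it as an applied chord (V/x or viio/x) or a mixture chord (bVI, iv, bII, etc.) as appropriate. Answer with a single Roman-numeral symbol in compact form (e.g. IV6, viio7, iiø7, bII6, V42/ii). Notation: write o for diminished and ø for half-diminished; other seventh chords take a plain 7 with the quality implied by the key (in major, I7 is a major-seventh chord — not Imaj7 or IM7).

V7/iii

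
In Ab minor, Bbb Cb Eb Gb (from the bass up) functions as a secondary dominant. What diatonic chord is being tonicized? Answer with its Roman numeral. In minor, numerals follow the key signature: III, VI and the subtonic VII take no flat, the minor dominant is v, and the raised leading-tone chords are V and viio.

The chord is a dominant seventh chord on Cb.
A dominant resolves down a perfect fifth: Cb → Fb. In Ab minor, Fb is scale degree 6, i.e. VI.

VI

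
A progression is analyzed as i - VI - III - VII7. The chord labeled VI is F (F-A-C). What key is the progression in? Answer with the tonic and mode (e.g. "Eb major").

The anchor chord is a major triad on F, labeled VI.
If F is scale degree 6 and the mode makes that degree carry a major triad, the tonic is A and the mode is minor.

A minor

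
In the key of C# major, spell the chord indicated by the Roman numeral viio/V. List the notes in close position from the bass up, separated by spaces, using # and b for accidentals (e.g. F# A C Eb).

viio/V is a secondary leading-tone chord. The target V is G# in C# major; the applied chord is rooted a semitone below, on F##.
Building a diminished triad on F## gives F##-A#-C#.

F## A# C#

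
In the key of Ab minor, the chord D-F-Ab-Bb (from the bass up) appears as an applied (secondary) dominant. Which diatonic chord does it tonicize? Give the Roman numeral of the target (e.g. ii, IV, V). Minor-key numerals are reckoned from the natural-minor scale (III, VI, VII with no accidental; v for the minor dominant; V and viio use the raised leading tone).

V

The chord is a dominant seventh chord on Bb.
A dominant resolves down a perfect fifth: Bb → Eb. In Ab minor, Eb is scale degree 5, i.e. V.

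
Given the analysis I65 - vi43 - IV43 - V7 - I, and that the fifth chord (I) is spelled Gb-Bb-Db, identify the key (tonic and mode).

Gb major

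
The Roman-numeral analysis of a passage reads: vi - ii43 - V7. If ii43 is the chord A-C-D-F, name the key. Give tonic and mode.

The anchor chord is a minor seventh chord on D, labeled ii43.
Counting down one scale step from D places the tonic on C; a minor seventh chord on degree 2 is diatonic only in major.

C major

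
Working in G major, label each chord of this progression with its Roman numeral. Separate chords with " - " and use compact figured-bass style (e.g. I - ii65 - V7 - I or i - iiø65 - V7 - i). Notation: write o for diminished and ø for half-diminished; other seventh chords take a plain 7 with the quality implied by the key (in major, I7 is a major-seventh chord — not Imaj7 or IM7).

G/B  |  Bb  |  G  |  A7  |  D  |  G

I6 - bIII - I - V7/V - V - I

G/B: major triad on G = scale degree 1 → I6.
Bb is non-diatonic — bIII, a mixture chord from G minor.
G: major triad on G = scale degree 1 → I.
A7: a dominant seventh chord on A, the applied dominant of V → V7/V.
D: major triad on D = scale degree 5 → V.
G has root G, degree 1 in G major, so I.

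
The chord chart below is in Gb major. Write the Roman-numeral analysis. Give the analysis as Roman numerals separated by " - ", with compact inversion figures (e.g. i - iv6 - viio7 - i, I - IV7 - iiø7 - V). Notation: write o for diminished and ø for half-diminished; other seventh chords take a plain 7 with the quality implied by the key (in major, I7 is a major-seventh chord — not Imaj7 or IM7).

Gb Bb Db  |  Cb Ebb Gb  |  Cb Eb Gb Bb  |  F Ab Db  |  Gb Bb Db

Gb-Bb-Db: major triad on Gb = scale degree 1 → I.
Cb-Ebb-Gb: Cb with this quality isn't in the key; it's iv, borrowed from the parallel minor.
Cb-Eb-Gb-Bb has root Cb, degree 4 in Gb major, so IV7.
F-Ab-Db: major triad on Db = scale degree 5 → V6.
Gb-Bb-Db has root Gb, degree 1 in Gb major, so I.

I - iv - IV7 - V6 - I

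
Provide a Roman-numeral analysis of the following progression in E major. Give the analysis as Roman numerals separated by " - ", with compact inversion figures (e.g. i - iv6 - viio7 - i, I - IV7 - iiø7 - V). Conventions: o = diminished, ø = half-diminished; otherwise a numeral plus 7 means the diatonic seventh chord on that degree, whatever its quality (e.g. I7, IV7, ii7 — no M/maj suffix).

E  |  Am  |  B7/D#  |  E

I - iv - V65 - I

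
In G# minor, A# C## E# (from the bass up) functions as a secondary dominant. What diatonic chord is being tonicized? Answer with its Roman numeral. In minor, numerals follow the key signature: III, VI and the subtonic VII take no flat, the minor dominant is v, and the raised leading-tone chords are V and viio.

V

The chord is a major triad on A#.
A dominant resolves down a perfect fifth: A# → D#. In G# minor, D# is scale degree 5, i.e. V.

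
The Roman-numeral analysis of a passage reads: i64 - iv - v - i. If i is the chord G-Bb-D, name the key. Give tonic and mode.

G minor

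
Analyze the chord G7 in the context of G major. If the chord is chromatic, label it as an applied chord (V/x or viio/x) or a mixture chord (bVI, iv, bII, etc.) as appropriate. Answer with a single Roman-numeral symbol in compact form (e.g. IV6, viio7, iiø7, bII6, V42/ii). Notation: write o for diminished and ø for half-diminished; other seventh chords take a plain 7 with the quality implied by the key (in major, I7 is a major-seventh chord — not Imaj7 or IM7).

V7/IV

Stacked in thirds the chord is G-B-D-F: a dominant seventh chord on G.
G is not a diatonic chord root with this quality in G major, but it lies a perfect fifth above C (IV), so the chord functions as an applied dominant of IV.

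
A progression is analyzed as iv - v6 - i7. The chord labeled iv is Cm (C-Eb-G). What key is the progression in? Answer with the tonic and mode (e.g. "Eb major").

G minor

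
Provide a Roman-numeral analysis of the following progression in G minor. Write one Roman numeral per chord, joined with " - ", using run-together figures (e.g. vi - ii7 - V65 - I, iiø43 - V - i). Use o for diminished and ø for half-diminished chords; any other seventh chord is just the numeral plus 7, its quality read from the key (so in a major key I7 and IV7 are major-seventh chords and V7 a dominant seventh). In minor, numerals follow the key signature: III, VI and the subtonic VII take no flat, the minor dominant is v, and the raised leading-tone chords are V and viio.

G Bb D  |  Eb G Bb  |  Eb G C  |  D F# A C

i - VI - iv6 - V7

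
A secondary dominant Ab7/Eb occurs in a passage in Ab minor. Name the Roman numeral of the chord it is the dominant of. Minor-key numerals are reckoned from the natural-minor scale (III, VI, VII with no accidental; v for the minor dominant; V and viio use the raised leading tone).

The chord is a dominant seventh chord on Ab.
A dominant resolves down a perfect fifth: Ab → Db. In Ab minor, Db is scale degree 4, i.e. iv.

iv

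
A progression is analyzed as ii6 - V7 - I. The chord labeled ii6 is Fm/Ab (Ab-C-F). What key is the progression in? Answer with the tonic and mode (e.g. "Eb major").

Eb major

ii6 is given as Ab-C-F — a minor triad with root F.
ii6 on F implies F is the supertonic; that puts the tonic at Eb, and the lowercase numeral fits major mode.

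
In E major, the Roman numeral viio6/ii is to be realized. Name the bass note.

The applied chord viio6/ii is rooted on E#: E#-G#-B.
The figure 6 means first inversion — the third is in the bass.

G#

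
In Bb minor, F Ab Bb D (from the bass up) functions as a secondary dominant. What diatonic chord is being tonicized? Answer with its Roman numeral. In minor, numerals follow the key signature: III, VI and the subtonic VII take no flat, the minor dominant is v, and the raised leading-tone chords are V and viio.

iv

The chord is a dominant seventh chord on Bb.
A dominant resolves down a perfect fifth: Bb → Eb. In Bb minor, Eb is scale degree 4, i.e. iv.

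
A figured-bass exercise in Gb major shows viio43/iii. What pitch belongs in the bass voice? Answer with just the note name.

The applied chord viio43/iii is rooted on A: A-C-Eb-Gb.
The figure 43 means second inversion — the fifth is in the bass.

Eb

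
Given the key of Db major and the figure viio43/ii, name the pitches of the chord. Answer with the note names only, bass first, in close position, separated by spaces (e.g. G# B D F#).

The slash marks an applied leading-tone chord: viio of ii. In Db major, ii is Eb, so the leading tone to it is D, a half step below.
Building a fully diminished seventh chord on D gives D-F-Ab-Cb.
The figured bass 43 indicates second inversion, placing the fifth (Ab) in the bass: Ab-Cb-D-F.

Ab Cb D F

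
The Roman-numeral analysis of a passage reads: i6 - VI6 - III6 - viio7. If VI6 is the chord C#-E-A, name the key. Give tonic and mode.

C# minor

The chord A/C# is a major triad rooted on A; its label is VI6.
VI6 on A implies A is the submediant; that puts the tonic at C#, and the uppercase numeral fits minor mode.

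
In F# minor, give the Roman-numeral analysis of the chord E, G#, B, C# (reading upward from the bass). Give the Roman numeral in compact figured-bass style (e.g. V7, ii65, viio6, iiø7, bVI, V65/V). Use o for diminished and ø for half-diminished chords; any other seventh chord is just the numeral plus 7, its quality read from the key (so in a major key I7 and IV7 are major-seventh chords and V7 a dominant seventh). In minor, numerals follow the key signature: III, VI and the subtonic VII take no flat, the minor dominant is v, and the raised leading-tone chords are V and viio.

v65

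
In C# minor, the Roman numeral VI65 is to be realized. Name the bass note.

C#

VI in C# minor has root A; the chord is A-C#-E-G#.
The figure 65 means first inversion — the third is in the bass.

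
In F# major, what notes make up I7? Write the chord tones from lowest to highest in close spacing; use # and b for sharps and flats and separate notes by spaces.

In F# major, the first degree is F#, and the diatonic chord built there is a major seventh chord.
Stacking thirds from F# gives F#-A#-C#-E#.

F# A# C# E#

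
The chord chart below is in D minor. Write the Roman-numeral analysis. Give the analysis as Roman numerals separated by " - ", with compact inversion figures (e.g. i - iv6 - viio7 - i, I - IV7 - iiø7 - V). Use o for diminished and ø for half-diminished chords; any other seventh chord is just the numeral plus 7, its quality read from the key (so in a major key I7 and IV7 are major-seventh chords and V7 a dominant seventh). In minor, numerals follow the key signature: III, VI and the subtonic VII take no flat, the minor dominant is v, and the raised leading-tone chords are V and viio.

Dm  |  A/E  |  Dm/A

i - V64 - i64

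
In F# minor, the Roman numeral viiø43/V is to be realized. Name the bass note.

F#

The applied chord viiø43/V is rooted on B#: B#-D#-F#-A#.
The figure 43 means second inversion — the fifth is in the bass.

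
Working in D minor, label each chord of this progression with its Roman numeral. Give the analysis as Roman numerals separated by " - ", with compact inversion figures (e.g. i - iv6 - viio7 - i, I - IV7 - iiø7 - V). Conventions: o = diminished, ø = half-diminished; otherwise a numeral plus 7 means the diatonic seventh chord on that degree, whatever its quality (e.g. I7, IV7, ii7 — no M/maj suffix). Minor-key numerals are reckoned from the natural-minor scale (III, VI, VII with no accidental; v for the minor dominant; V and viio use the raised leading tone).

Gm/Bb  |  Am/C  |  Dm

Gm/Bb has root G, degree 4 in D minor, so iv6.
Am/C: root A is the dominant; minor triad there is v6.
Dm: root D is the tonic; minor triad there is i.

iv6 - v6 - i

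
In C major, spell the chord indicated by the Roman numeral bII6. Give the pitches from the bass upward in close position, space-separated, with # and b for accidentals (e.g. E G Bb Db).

F Ab Db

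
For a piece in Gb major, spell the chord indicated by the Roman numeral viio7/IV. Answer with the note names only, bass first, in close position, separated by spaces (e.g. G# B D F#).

Bb Db Fb Abb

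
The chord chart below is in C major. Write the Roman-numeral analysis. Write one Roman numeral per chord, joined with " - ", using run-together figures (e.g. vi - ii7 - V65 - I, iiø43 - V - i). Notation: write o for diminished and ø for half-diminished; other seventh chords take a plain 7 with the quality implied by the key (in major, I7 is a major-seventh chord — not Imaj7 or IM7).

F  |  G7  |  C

IV - V7 - I

F: root F is the subdominant; major triad there is IV.
G7: dominant seventh chord on G = scale degree 5 → V7.
C: root C is the tonic; major triad there is I.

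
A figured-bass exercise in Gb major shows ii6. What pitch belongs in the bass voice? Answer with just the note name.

Cb

ii in Gb major has root Ab; the chord is Ab-Cb-Eb.
The figure 6 means first inversion — the third is in the bass.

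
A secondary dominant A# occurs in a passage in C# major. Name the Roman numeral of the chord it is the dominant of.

The chord is a major triad on A#.
A dominant resolves down a perfect fifth: A# → D#. In C# major, D# is scale degree 2, i.e. ii.

ii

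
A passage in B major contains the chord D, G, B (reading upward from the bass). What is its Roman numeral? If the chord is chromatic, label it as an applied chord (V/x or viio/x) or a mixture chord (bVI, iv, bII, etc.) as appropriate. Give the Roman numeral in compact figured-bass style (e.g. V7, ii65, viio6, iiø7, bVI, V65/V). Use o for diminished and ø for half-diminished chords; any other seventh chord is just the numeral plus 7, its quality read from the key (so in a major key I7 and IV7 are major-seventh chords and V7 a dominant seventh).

bVI64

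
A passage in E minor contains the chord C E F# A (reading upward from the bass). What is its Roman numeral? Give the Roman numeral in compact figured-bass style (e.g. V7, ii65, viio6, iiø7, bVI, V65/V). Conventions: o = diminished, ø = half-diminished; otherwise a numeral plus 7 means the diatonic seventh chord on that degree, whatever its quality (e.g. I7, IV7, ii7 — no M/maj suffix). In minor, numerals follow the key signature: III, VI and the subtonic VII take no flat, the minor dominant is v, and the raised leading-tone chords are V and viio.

The pitches F#-A-C-E form a half-diminished seventh chord rooted on F#.
F# is scale degree 2 in E minor, and a half-diminished seventh chord on that degree is written iiø7.
With C in the bass the chord is in second inversion, so the figured bass is 43.

iiø43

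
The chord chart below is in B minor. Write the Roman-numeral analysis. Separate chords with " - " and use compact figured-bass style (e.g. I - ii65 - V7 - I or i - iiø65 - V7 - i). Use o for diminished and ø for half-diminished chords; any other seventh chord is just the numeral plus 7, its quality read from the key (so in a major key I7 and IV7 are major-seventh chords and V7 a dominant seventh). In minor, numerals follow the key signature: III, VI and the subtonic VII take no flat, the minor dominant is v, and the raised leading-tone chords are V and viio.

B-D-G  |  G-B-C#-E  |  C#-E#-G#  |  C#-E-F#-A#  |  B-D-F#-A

VI6 - iiø43 - V/V - V43 - i7

B-D-G: root G is the submediant; major triad there is VI6.
G-B-C#-E has root C#, degree 2 in B minor, so iiø43.
C#-E#-G# is the secondary dominant of V (major triad on C#): V/V.
C#-E-F#-A#: dominant seventh chord on F# = scale degree 5 → V43.
B-D-F#-A: minor seventh chord on B = scale degree 1 → i7.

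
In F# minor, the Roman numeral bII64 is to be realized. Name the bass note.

D

bII in F# minor has root G; the chord is G-B-D.
The figure 64 means second inversion — the fifth is in the bass.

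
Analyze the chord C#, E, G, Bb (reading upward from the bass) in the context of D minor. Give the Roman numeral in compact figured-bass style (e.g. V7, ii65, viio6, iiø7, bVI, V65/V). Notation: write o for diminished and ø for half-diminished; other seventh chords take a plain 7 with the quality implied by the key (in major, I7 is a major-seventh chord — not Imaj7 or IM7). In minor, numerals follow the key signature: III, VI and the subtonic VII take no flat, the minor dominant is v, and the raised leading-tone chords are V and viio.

Stacked in thirds the chord is C#-E-G-Bb: a fully diminished seventh chord on C#.
In D minor, C# is the leading tone; the diatonic fully diminished seventh chord there is viio7.

viio7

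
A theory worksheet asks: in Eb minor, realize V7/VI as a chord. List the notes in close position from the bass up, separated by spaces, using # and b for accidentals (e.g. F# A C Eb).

V7/VI is a secondary dominant — the dominant seventh of VI. VI in Eb minor is Cb, so the applied chord's root is Gb, a perfect fifth above.
Building a dominant seventh chord on Gb gives Gb-Bb-Db-Fb.

Gb Bb Db Fb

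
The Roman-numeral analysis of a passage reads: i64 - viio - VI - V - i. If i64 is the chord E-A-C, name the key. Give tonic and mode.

The chord Am/E is a minor triad rooted on A; its label is i64.
If A is scale degree 1 and the mode makes that degree carry a minor triad, the tonic is A and the mode is minor.

A minor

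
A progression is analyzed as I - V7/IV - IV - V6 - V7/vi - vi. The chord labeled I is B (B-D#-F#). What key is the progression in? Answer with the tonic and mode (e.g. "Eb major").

The chord B is a major triad rooted on B; its label is I.
If B is scale degree 1 and the mode makes that degree carry a major triad, the tonic is B and the mode is major.

B major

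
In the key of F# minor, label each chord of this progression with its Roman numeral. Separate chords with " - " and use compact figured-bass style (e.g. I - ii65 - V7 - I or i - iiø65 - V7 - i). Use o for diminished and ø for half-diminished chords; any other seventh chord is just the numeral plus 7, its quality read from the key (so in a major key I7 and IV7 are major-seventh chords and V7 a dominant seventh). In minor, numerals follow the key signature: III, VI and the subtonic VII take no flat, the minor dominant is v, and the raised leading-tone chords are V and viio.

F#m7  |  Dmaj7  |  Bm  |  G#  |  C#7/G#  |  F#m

F#m7: minor seventh chord on F# = scale degree 1 → i7.
Dmaj7: major seventh chord on D = scale degree 6 → VI7.
Bm has root B, degree 4 in F# minor, so iv.
G# is the secondary dominant of V (major triad on G#): V/V.
C#7/G# has root C#, degree 5 in F# minor, so V43.
F#m: minor triad on F# = scale degree 1 → i.

i7 - VI7 - iv - V/V - V43 - i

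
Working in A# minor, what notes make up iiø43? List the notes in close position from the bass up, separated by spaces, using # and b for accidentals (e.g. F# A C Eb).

F# A# B# D#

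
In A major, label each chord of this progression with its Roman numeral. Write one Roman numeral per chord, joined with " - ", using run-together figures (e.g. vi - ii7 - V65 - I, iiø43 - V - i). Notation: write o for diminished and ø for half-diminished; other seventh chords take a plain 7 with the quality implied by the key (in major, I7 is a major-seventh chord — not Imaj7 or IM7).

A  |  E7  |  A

A: major triad on A = scale degree 1 → I.
E7: root E is the dominant; dominant seventh chord there is V7.
A has root A, degree 1 in A major, so I.

I - V7 - I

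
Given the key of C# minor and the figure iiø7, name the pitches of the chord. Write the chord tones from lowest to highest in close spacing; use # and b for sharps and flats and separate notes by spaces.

D# F# A C#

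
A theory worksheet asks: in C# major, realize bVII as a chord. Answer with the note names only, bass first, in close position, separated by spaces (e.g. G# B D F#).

Scale degree 7 in C# major is B#; lowering it a half step gives B. bVII is a major triad on the lowered seventh degree (the subtonic), borrowed from the parallel minor.
So the chord is B-D#-F#, a major triad.

B D# F#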